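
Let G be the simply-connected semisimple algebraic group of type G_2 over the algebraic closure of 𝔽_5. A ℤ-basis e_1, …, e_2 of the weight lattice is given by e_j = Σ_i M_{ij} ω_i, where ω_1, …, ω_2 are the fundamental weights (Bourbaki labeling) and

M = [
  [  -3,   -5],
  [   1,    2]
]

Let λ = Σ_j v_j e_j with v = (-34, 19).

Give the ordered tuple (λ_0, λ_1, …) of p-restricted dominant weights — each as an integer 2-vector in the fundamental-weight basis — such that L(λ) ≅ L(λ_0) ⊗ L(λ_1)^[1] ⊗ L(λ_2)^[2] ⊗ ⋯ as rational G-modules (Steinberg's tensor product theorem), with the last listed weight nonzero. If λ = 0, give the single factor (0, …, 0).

Converting to the ω-basis (c_i = row i of M dotted with v = (-34, 19)):
  c_1 = (-3)·(-34) + (-5)·(19) = 7
  c_2 = (1)·(-34) + (2)·(19) = 4
p = 5; digits c_i = Σ_j d_{ij}·5^j, 0 ≤ d_{ij} < 5:
  c_1 = 7 = 2·5^0 + 1·5^1
  c_2 = 4 = 4·5^0
p-restricted factor λ_0 = (2, 4)
p-restricted factor λ_1 = (1, 0)

((2, 4), (1, 0))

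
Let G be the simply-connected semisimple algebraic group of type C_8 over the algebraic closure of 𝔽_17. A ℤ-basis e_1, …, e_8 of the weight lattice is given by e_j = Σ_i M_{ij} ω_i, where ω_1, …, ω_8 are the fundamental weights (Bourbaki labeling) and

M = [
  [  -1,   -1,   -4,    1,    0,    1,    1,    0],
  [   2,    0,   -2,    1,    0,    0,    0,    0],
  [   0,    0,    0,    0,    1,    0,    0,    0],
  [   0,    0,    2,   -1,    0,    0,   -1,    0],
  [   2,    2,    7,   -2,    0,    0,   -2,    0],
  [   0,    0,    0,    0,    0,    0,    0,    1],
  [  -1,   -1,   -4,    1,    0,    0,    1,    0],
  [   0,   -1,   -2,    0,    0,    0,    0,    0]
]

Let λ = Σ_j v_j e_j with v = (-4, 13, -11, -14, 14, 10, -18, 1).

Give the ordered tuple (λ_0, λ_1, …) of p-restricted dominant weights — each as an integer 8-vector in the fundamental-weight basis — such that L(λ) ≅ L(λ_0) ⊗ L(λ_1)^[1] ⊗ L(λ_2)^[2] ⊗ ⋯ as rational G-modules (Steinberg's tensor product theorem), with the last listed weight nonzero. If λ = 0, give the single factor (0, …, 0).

((13, 0, 14, 10, 5, 1, 3, 9),)

ω-coordinates c = M·v, v = (-4, 13, -11, -14, 14, 10, -18, 1):
  c_1 = -1*-4 + -1*13 + -4*-11 + 1*-14 + 0*14 + 1*10 + 1*-18 + 0*1 = 13
  c_2 = 2*-4 + 0*13 + -2*-11 + 1*-14 + 0*14 + 0*10 + 0*-18 + 0*1 = 0
  c_3 = 0*-4 + 0*13 + 0*-11 + 0*-14 + 1*14 + 0*10 + 0*-18 + 0*1 = 14
  c_4 = 0*-4 + 0*13 + 2*-11 + -1*-14 + 0*14 + 0*10 + -1*-18 + 0*1 = 10
  c_5 = 2*-4 + 2*13 + 7*-11 + -2*-14 + 0*14 + 0*10 + -2*-18 + 0*1 = 5
  c_6 = 0*-4 + 0*13 + 0*-11 + 0*-14 + 0*14 + 0*10 + 0*-18 + 1*1 = 1
  c_7 = -1*-4 + -1*13 + -4*-11 + 1*-14 + 0*14 + 0*10 + 1*-18 + 0*1 = 3
  c_8 = 0*-4 + -1*13 + -2*-11 + 0*-14 + 0*14 + 0*10 + 0*-18 + 0*1 = 9
p = 17; digits c_i = Σ_j d_{ij}·17^j, 0 ≤ d_{ij} < 17:
  c_1 = 13 = 13·17^0
  c_2 = 0
  c_3 = 14 = 14·17^0
  c_4 = 10 = 10·17^0
  c_5 = 5 = 5·17^0
  c_6 = 1 = 1·17^0
  c_7 = 3 = 3·17^0
  c_8 = 9 = 9·17^0
Factor λ_0 = (13, 0, 14, 10, 5, 1, 3, 9)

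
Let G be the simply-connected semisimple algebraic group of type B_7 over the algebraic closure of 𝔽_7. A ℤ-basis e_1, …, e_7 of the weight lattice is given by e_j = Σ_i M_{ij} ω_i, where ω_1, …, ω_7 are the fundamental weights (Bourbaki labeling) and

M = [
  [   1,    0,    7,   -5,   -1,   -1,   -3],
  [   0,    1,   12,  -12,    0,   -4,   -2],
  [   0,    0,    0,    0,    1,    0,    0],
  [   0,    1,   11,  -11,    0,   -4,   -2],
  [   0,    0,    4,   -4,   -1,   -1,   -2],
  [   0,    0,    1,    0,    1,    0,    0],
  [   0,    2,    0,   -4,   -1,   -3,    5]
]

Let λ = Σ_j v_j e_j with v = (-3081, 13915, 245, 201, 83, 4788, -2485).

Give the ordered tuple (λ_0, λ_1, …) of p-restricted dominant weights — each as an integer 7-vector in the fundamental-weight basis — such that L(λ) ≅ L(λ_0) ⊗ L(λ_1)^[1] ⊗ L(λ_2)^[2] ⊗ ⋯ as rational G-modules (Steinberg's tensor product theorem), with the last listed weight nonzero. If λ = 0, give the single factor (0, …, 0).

ω-coordinates c = M·v, v = (-3081, 13915, 245, 201, 83, 4788, -2485):
  c_1 = 1*-3081 + 0*13915 + 7*245 + -5*201 + -1*83 + -1*4788 + -3*-2485 = 213
  c_2 = 0*-3081 + 1*13915 + 12*245 + -12*201 + 0*83 + -4*4788 + -2*-2485 = 261
  c_3 = 0*-3081 + 0*13915 + 0*245 + 0*201 + 1*83 + 0*4788 + 0*-2485 = 83
  c_4 = 0*-3081 + 1*13915 + 11*245 + -11*201 + 0*83 + -4*4788 + -2*-2485 = 217
  c_5 = 0*-3081 + 0*13915 + 4*245 + -4*201 + -1*83 + -1*4788 + -2*-2485 = 275
  c_6 = 0*-3081 + 0*13915 + 1*245 + 0*201 + 1*83 + 0*4788 + 0*-2485 = 328
  c_7 = 0*-3081 + 2*13915 + 0*245 + -4*201 + -1*83 + -3*4788 + 5*-2485 = 154
Expand coordinatewise in base 7:
  c_1 = 213 = 3·7^0 + 2·7^1 + 4·7^2
  c_2 = 261 = 2·7^0 + 2·7^1 + 5·7^2
  c_3 = 83 = 6·7^0 + 4·7^1 + 1·7^2
  c_4 = 217 = 0·7^0 + 3·7^1 + 4·7^2
  c_5 = 275 = 2·7^0 + 4·7^1 + 5·7^2
  c_6 = 328 = 6·7^0 + 4·7^1 + 6·7^2
  c_7 = 154 = 0·7^0 + 1·7^1 + 3·7^2
p-restricted factor λ_0 = (3, 2, 6, 0, 2, 6, 0)
p-restricted factor λ_1 = (2, 2, 4, 3, 4, 4, 1)
p-restricted factor λ_2 = (4, 5, 1, 4, 5, 6, 3)

((3, 2, 6, 0, 2, 6, 0), (2, 2, 4, 3, 4, 4, 1), (4, 5, 1, 4, 5, 6, 3))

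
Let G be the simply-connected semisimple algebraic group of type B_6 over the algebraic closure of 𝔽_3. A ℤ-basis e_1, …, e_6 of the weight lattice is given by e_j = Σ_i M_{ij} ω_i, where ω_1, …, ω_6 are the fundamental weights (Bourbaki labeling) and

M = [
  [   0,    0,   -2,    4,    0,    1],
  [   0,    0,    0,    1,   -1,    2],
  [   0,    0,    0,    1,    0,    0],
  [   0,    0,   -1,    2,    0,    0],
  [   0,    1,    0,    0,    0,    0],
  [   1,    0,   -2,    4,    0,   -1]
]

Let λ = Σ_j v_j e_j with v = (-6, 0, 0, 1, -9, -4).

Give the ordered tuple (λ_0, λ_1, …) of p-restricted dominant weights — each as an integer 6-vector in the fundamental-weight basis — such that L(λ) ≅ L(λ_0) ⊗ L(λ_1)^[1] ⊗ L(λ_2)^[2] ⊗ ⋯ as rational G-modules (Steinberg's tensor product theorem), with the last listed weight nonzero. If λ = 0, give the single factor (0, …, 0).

ω-coordinates c = M·v, v = (-6, 0, 0, 1, -9, -4):
  c_1 = 0*-6 + 0*0 + -2*0 + 4*1 + 0*-9 + 1*-4 = 0
  c_2 = 0*-6 + 0*0 + 0*0 + 1*1 + -1*-9 + 2*-4 = 2
  c_3 = 0*-6 + 0*0 + 0*0 + 1*1 + 0*-9 + 0*-4 = 1
  c_4 = 0*-6 + 0*0 + -1*0 + 2*1 + 0*-9 + 0*-4 = 2
  c_5 = 0*-6 + 1*0 + 0*0 + 0*1 + 0*-9 + 0*-4 = 0
  c_6 = 1*-6 + 0*0 + -2*0 + 4*1 + 0*-9 + -1*-4 = 2
p = 3; digits c_i = Σ_j d_{ij}·3^j, 0 ≤ d_{ij} < 3:
  c_1 = 0
  c_2 = 2 = 2·3^0
  c_3 = 1 = 1·3^0
  c_4 = 2 = 2·3^0
  c_5 = 0
  c_6 = 2 = 2·3^0
λ_0 = (0, 2, 1, 2, 0, 2)

((0, 2, 1, 2, 0, 2),)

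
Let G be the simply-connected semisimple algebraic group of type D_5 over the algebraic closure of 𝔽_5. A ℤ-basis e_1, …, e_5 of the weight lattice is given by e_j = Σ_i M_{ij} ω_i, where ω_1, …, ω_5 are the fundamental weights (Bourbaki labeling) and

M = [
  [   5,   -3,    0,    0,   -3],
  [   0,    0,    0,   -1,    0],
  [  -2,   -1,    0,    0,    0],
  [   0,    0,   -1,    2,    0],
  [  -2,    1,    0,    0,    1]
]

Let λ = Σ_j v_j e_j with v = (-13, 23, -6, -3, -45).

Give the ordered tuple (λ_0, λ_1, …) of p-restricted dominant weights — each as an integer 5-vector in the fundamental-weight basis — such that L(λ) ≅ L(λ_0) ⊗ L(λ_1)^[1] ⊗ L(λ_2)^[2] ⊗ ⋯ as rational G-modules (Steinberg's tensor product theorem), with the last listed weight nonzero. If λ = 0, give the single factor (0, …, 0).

In the fundamental-weight basis, λ has coordinates c = M·v (v = (-13, 23, -6, -3, -45)):
  c_1 = 5*-13 + -3*23 + 0*-6 + 0*-3 + -3*-45 = 1
  c_2 = 0*-13 + 0*23 + 0*-6 + -1*-3 + 0*-45 = 3
  c_3 = -2*-13 + -1*23 + 0*-6 + 0*-3 + 0*-45 = 3
  c_4 = 0*-13 + 0*23 + -1*-6 + 2*-3 + 0*-45 = 0
  c_5 = -2*-13 + 1*23 + 0*-6 + 0*-3 + 1*-45 = 4
p = 5; digits c_i = Σ_j d_{ij}·5^j, 0 ≤ d_{ij} < 5:
  c_1 = 1 = 1·5^0
  c_2 = 3 = 3·5^0
  c_3 = 3 = 3·5^0
  c_4 = 0
  c_5 = 4 = 4·5^0
Factor λ_0 = (1, 3, 3, 0, 4)

((1, 3, 3, 0, 4),)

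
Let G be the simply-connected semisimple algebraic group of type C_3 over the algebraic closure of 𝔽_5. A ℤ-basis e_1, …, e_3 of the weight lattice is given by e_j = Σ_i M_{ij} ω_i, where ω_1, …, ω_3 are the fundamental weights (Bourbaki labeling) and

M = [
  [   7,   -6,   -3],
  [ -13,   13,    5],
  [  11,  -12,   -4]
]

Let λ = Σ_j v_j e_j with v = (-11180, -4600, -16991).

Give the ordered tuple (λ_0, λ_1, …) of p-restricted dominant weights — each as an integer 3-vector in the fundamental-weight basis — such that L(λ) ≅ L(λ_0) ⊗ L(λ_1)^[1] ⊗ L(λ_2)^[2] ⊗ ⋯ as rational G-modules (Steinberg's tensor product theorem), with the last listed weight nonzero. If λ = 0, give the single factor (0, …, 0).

((3, 0, 4), (2, 2, 1), (2, 3, 2), (2, 4, 1))

ω-coordinates c = M·v, v = (-11180, -4600, -16991):
  c_1 = (7)·(-11180) + (-6)·(-4600) + (-3)·(-16991) = 313
  c_2 = (-13)·(-11180) + (13)·(-4600) + (5)·(-16991) = 585
  c_3 = (11)·(-11180) + (-12)·(-4600) + (-4)·(-16991) = 184
Writing each c_i in base p = 5:
  c_1 = 313 = 3·5^0 + 2·5^1 + 2·5^2 + 2·5^3
  c_2 = 585 = 0·5^0 + 2·5^1 + 3·5^2 + 4·5^3
  c_3 = 184 = 4·5^0 + 1·5^1 + 2·5^2 + 1·5^3
Factor λ_0 = (3, 0, 4)
Factor λ_1 = (2, 2, 1)
Factor λ_2 = (2, 3, 2)
Factor λ_3 = (2, 4, 1)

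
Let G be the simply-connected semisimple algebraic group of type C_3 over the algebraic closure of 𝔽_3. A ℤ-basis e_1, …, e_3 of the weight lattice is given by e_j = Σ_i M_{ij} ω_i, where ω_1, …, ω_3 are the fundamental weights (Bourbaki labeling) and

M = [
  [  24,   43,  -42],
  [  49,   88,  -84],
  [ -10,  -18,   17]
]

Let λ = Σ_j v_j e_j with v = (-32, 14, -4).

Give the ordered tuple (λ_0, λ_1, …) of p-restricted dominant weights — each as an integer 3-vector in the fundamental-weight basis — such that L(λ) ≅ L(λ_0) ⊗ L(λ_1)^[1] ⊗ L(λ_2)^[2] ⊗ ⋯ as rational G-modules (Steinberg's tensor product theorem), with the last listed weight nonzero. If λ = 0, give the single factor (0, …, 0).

((2, 0, 0),)

ω-coordinates c = M·v, v = (-32, 14, -4):
  c_1 = 24*-32 + 43*14 + -42*-4 = 2
  c_2 = 49*-32 + 88*14 + -84*-4 = 0
  c_3 = -10*-32 + -18*14 + 17*-4 = 0
Base-3 expansion of each c_i:
  c_1 = 2 = 2·3^0
  c_2 = 0
  c_3 = 0
λ_0 = (2, 0, 0)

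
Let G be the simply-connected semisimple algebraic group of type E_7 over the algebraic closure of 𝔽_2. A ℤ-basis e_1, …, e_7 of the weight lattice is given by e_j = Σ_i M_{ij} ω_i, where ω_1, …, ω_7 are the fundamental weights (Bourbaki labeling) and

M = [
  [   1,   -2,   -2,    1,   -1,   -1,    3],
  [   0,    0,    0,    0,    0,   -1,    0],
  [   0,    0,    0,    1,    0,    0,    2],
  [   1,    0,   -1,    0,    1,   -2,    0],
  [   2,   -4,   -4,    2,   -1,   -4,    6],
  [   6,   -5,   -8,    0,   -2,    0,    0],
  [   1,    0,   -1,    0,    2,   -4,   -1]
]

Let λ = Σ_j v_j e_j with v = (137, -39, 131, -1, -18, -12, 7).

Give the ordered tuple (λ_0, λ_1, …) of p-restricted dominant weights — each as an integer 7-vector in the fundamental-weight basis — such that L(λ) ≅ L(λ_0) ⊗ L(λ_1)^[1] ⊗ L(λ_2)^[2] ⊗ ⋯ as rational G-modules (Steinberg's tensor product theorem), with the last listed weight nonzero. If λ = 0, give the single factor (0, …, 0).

((1, 0, 1, 0, 0, 1, 1), (1, 0, 0, 0, 0, 0, 1), (0, 1, 1, 1, 1, 1, 0), (0, 1, 1, 1, 1, 0, 1))

Change of basis e → ω: c = M·v where v = (137, -39, 131, -1, -18, -12, 7):
  c_1 = 1*137 + -2*-39 + -2*131 + 1*-1 + -1*-18 + -1*-12 + 3*7 = 3
  c_2 = 0*137 + 0*-39 + 0*131 + 0*-1 + 0*-18 + -1*-12 + 0*7 = 12
  c_3 = 0*137 + 0*-39 + 0*131 + 1*-1 + 0*-18 + 0*-12 + 2*7 = 13
  c_4 = 1*137 + 0*-39 + -1*131 + 0*-1 + 1*-18 + -2*-12 + 0*7 = 12
  c_5 = 2*137 + -4*-39 + -4*131 + 2*-1 + -1*-18 + -4*-12 + 6*7 = 12
  c_6 = 6*137 + -5*-39 + -8*131 + 0*-1 + -2*-18 + 0*-12 + 0*7 = 5
  c_7 = 1*137 + 0*-39 + -1*131 + 0*-1 + 2*-18 + -4*-12 + -1*7 = 11
Writing each c_i in base p = 2:
  c_1 = 3 = 1·2^0 + 1·2^1
  c_2 = 12 = 0·2^0 + 0·2^1 + 1·2^2 + 1·2^3
  c_3 = 13 = 1·2^0 + 0·2^1 + 1·2^2 + 1·2^3
  c_4 = 12 = 0·2^0 + 0·2^1 + 1·2^2 + 1·2^3
  c_5 = 12 = 0·2^0 + 0·2^1 + 1·2^2 + 1·2^3
  c_6 = 5 = 1·2^0 + 0·2^1 + 1·2^2
  c_7 = 11 = 1·2^0 + 1·2^1 + 0·2^2 + 1·2^3
Factor λ_0 = (1, 0, 1, 0, 0, 1, 1)
Factor λ_1 = (1, 0, 0, 0, 0, 0, 1)
Factor λ_2 = (0, 1, 1, 1, 1, 1, 0)
Factor λ_3 = (0, 1, 1, 1, 1, 0, 1)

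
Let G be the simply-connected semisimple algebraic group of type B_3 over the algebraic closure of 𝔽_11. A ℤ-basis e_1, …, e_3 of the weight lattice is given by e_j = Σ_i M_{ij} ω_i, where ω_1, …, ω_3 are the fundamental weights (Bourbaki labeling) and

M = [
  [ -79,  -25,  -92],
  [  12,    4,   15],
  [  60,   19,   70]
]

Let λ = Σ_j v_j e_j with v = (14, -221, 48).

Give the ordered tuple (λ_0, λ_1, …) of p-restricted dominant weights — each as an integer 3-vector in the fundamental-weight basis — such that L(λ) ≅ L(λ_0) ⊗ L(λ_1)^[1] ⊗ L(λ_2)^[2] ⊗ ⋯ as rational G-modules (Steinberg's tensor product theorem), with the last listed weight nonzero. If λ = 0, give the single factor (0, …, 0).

Compute c_i = Σ_j M_{ij} v_j with v = (14, -221, 48):
  c_1 = (-79)·(14) + (-25)·(-221) + (-92)·(48) = 3
  c_2 = (12)·(14) + (4)·(-221) + (15)·(48) = 4
  c_3 = (60)·(14) + (19)·(-221) + (70)·(48) = 1
Expand coordinatewise in base 11:
  c_1 = 3 = 3·11^0
  c_2 = 4 = 4·11^0
  c_3 = 1 = 1·11^0
λ_0 = (3, 4, 1)

((3, 4, 1),)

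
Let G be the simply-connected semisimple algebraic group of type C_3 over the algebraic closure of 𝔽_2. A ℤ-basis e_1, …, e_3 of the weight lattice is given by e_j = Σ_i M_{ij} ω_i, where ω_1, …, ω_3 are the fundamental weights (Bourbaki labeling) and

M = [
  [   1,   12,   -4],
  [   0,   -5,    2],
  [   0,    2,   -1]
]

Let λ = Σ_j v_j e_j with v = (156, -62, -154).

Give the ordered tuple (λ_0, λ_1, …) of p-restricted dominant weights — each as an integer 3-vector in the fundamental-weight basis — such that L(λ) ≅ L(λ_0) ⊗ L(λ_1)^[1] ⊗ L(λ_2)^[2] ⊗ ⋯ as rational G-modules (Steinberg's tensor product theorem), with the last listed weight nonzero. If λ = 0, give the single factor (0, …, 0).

((0, 0, 0), (0, 1, 1), (1, 0, 1), (1, 0, 1), (1, 0, 1))

Compute c_i = Σ_j M_{ij} v_j with v = (156, -62, -154):
  c_1 = (1)·(156) + (12)·(-62) + (-4)·(-154) = 28
  c_2 = (0)·(156) + (-5)·(-62) + (2)·(-154) = 2
  c_3 = (0)·(156) + (2)·(-62) + (-1)·(-154) = 30
Writing each c_i in base p = 2:
  c_1 = 28 = 0·2^0 + 0·2^1 + 1·2^2 + 1·2^3 + 1·2^4
  c_2 = 2 = 0·2^0 + 1·2^1
  c_3 = 30 = 0·2^0 + 1·2^1 + 1·2^2 + 1·2^3 + 1·2^4
p-restricted factor λ_0 = (0, 0, 0)
p-restricted factor λ_1 = (0, 1, 1)
p-restricted factor λ_2 = (1, 0, 1)
p-restricted factor λ_3 = (1, 0, 1)
p-restricted factor λ_4 = (1, 0, 1)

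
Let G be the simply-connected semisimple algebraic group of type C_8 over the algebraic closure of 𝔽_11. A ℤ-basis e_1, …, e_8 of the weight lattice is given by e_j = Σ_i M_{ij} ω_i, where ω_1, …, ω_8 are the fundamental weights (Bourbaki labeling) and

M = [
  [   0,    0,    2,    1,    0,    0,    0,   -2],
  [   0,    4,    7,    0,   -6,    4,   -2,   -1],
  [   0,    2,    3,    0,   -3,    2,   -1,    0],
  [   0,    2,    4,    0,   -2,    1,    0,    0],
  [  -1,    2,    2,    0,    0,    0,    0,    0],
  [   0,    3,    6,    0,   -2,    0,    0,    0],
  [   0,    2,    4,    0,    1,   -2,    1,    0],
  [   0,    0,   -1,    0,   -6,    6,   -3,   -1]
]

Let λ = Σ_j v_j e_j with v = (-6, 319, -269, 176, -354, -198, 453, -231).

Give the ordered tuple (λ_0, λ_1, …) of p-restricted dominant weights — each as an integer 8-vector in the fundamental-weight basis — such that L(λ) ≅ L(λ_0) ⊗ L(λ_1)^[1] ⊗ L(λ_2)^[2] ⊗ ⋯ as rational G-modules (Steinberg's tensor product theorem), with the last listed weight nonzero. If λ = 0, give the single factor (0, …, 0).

Change of basis e → ω: c = M·v where v = (-6, 319, -269, 176, -354, -198, 453, -231):
  c_1 = 0*-6 + 0*319 + 2*-269 + 1*176 + 0*-354 + 0*-198 + 0*453 + -2*-231 = 100
  c_2 = 0*-6 + 4*319 + 7*-269 + 0*176 + -6*-354 + 4*-198 + -2*453 + -1*-231 = 50
  c_3 = 0*-6 + 2*319 + 3*-269 + 0*176 + -3*-354 + 2*-198 + -1*453 + 0*-231 = 44
  c_4 = 0*-6 + 2*319 + 4*-269 + 0*176 + -2*-354 + 1*-198 + 0*453 + 0*-231 = 72
  c_5 = -1*-6 + 2*319 + 2*-269 + 0*176 + 0*-354 + 0*-198 + 0*453 + 0*-231 = 106
  c_6 = 0*-6 + 3*319 + 6*-269 + 0*176 + -2*-354 + 0*-198 + 0*453 + 0*-231 = 51
  c_7 = 0*-6 + 2*319 + 4*-269 + 0*176 + 1*-354 + -2*-198 + 1*453 + 0*-231 = 57
  c_8 = 0*-6 + 0*319 + -1*-269 + 0*176 + -6*-354 + 6*-198 + -3*453 + -1*-231 = 77
Writing each c_i in base p = 11:
  c_1 = 100 = 1·11^0 + 9·11^1
  c_2 = 50 = 6·11^0 + 4·11^1
  c_3 = 44 = 0·11^0 + 4·11^1
  c_4 = 72 = 6·11^0 + 6·11^1
  c_5 = 106 = 7·11^0 + 9·11^1
  c_6 = 51 = 7·11^0 + 4·11^1
  c_7 = 57 = 2·11^0 + 5·11^1
  c_8 = 77 = 0·11^0 + 7·11^1
p-restricted factor λ_0 = (1, 6, 0, 6, 7, 7, 2, 0)
p-restricted factor λ_1 = (9, 4, 4, 6, 9, 4, 5, 7)

((1, 6, 0, 6, 7, 7, 2, 0), (9, 4, 4, 6, 9, 4, 5, 7))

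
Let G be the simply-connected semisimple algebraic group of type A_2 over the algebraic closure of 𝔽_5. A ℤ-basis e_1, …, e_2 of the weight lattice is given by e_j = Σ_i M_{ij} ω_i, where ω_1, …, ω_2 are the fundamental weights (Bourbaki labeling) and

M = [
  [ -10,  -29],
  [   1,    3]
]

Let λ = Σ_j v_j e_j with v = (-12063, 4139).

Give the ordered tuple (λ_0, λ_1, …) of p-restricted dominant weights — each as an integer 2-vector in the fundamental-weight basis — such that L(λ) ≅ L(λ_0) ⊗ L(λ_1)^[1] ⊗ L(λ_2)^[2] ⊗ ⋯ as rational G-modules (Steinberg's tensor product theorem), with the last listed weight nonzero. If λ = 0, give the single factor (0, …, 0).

((4, 4), (4, 0), (3, 4), (4, 2))

In the fundamental-weight basis, λ has coordinates c = M·v (v = (-12063, 4139)):
  c_1 = (-10)·(-12063) + (-29)·(4139) = 599
  c_2 = (1)·(-12063) + 3·4139 = 354
Writing each c_i in base p = 5:
  c_1 = 599 = 4·5^0 + 4·5^1 + 3·5^2 + 4·5^3
  c_2 = 354 = 4·5^0 + 0·5^1 + 4·5^2 + 2·5^3
λ_0 = (4, 4)
λ_1 = (4, 0)
λ_2 = (3, 4)
λ_3 = (4, 2)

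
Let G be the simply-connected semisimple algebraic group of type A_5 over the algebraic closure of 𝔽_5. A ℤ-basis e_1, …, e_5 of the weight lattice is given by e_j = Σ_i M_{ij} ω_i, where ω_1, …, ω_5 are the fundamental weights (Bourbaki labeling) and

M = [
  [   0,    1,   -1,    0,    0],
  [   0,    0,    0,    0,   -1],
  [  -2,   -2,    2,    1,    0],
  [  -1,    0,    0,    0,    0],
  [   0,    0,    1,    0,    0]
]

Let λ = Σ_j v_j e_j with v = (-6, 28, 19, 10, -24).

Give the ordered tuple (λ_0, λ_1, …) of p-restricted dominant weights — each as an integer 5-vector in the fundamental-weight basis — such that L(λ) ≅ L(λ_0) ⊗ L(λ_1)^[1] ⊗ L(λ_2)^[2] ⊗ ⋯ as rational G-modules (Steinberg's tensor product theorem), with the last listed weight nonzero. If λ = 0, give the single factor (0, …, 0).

Converting to the ω-basis (c_i = row i of M dotted with v = (-6, 28, 19, 10, -24)):
  c_1 = (0)·(-6) + (1)·(28) + (-1)·(19) + (0)·(10) + (0)·(-24) = 9
  c_2 = (0)·(-6) + (0)·(28) + (0)·(19) + (0)·(10) + (-1)·(-24) = 24
  c_3 = (-2)·(-6) + (-2)·(28) + (2)·(19) + (1)·(10) + (0)·(-24) = 4
  c_4 = (-1)·(-6) + (0)·(28) + (0)·(19) + (0)·(10) + (0)·(-24) = 6
  c_5 = (0)·(-6) + (0)·(28) + (1)·(19) + (0)·(10) + (0)·(-24) = 19
Writing each c_i in base p = 5:
  c_1 = 9 = 4·5^0 + 1·5^1
  c_2 = 24 = 4·5^0 + 4·5^1
  c_3 = 4 = 4·5^0
  c_4 = 6 = 1·5^0 + 1·5^1
  c_5 = 19 = 4·5^0 + 3·5^1
λ_0 = (4, 4, 4, 1, 4)
λ_1 = (1, 4, 0, 1, 3)

((4, 4, 4, 1, 4), (1, 4, 0, 1, 3))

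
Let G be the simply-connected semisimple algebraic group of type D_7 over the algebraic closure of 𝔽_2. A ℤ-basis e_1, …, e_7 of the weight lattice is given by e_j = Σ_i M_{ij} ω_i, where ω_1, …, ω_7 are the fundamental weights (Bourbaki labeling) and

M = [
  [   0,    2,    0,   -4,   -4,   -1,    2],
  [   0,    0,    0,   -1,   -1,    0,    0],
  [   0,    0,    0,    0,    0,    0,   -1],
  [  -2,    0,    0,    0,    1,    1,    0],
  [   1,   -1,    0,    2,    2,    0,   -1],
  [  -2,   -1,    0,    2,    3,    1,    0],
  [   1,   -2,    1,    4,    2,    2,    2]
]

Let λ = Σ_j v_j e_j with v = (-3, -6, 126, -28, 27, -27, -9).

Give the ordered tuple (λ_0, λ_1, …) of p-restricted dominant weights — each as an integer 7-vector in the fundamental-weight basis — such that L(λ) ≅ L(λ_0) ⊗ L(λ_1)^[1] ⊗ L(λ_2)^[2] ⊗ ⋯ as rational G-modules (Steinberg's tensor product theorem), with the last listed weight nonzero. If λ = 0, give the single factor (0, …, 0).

((1, 1, 1, 0, 0, 0, 1), (0, 0, 0, 1, 1, 1, 0), (0, 0, 0, 1, 0, 0, 1), (0, 0, 1, 0, 1, 1, 0))

In the fundamental-weight basis, λ has coordinates c = M·v (v = (-3, -6, 126, -28, 27, -27, -9)):
  c_1 = 0*-3 + 2*-6 + 0*126 + -4*-28 + -4*27 + -1*-27 + 2*-9 = 1
  c_2 = 0*-3 + 0*-6 + 0*126 + -1*-28 + -1*27 + 0*-27 + 0*-9 = 1
  c_3 = 0*-3 + 0*-6 + 0*126 + 0*-28 + 0*27 + 0*-27 + -1*-9 = 9
  c_4 = -2*-3 + 0*-6 + 0*126 + 0*-28 + 1*27 + 1*-27 + 0*-9 = 6
  c_5 = 1*-3 + -1*-6 + 0*126 + 2*-28 + 2*27 + 0*-27 + -1*-9 = 10
  c_6 = -2*-3 + -1*-6 + 0*126 + 2*-28 + 3*27 + 1*-27 + 0*-9 = 10
  c_7 = 1*-3 + -2*-6 + 1*126 + 4*-28 + 2*27 + 2*-27 + 2*-9 = 5
Expand coordinatewise in base 2:
  c_1 = 1 = 1·2^0
  c_2 = 1 = 1·2^0
  c_3 = 9 = 1·2^0 + 0·2^1 + 0·2^2 + 1·2^3
  c_4 = 6 = 0·2^0 + 1·2^1 + 1·2^2
  c_5 = 10 = 0·2^0 + 1·2^1 + 0·2^2 + 1·2^3
  c_6 = 10 = 0·2^0 + 1·2^1 + 0·2^2 + 1·2^3
  c_7 = 5 = 1·2^0 + 0·2^1 + 1·2^2
Factor λ_0 = (1, 1, 1, 0, 0, 0, 1)
Factor λ_1 = (0, 0, 0, 1, 1, 1, 0)
Factor λ_2 = (0, 0, 0, 1, 0, 0, 1)
Factor λ_3 = (0, 0, 1, 0, 1, 1, 0)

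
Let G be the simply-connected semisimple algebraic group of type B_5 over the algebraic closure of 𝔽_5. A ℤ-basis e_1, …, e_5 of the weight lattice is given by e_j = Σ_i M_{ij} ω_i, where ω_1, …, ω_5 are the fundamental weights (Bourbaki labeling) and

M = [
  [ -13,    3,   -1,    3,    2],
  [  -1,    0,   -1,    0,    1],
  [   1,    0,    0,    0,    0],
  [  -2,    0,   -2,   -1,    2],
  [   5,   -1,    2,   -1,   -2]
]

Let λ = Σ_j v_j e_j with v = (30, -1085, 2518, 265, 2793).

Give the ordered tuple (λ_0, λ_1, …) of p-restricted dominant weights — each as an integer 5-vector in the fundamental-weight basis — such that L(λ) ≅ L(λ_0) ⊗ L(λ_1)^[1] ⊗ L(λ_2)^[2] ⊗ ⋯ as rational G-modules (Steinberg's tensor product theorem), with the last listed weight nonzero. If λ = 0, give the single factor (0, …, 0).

((3, 0, 0, 0, 0), (3, 4, 1, 0, 4), (3, 4, 1, 4, 1), (1, 1, 0, 1, 3))

Converting to the ω-basis (c_i = row i of M dotted with v = (30, -1085, 2518, 265, 2793)):
  c_1 = -13*30 + 3*-1085 + -1*2518 + 3*265 + 2*2793 = 218
  c_2 = -1*30 + 0*-1085 + -1*2518 + 0*265 + 1*2793 = 245
  c_3 = 1*30 + 0*-1085 + 0*2518 + 0*265 + 0*2793 = 30
  c_4 = -2*30 + 0*-1085 + -2*2518 + -1*265 + 2*2793 = 225
  c_5 = 5*30 + -1*-1085 + 2*2518 + -1*265 + -2*2793 = 420
Base-5 expansion of each c_i:
  c_1 = 218 = 3·5^0 + 3·5^1 + 3·5^2 + 1·5^3
  c_2 = 245 = 0·5^0 + 4·5^1 + 4·5^2 + 1·5^3
  c_3 = 30 = 0·5^0 + 1·5^1 + 1·5^2
  c_4 = 225 = 0·5^0 + 0·5^1 + 4·5^2 + 1·5^3
  c_5 = 420 = 0·5^0 + 4·5^1 + 1·5^2 + 3·5^3
λ_0 = (3, 0, 0, 0, 0)
λ_1 = (3, 4, 1, 0, 4)
λ_2 = (3, 4, 1, 4, 1)
λ_3 = (1, 1, 0, 1, 3)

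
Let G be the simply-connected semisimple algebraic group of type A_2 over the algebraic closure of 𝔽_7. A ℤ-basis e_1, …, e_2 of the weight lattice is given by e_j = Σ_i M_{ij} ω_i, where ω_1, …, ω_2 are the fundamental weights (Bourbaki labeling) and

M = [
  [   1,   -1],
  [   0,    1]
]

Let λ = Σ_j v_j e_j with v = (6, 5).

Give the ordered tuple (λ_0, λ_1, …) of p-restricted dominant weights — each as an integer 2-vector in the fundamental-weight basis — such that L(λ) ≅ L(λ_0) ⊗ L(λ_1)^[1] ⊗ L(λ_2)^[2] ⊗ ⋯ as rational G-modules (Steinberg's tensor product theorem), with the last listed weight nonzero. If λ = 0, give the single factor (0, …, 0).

((1, 5),)

Compute c_i = Σ_j M_{ij} v_j with v = (6, 5):
  c_1 = (1)·(6) + (-1)·(5) = 1
  c_2 = (0)·(6) + (1)·(5) = 5
Expand coordinatewise in base 7:
  c_1 = 1 = 1·7^0
  c_2 = 5 = 5·7^0
Factor λ_0 = (1, 5)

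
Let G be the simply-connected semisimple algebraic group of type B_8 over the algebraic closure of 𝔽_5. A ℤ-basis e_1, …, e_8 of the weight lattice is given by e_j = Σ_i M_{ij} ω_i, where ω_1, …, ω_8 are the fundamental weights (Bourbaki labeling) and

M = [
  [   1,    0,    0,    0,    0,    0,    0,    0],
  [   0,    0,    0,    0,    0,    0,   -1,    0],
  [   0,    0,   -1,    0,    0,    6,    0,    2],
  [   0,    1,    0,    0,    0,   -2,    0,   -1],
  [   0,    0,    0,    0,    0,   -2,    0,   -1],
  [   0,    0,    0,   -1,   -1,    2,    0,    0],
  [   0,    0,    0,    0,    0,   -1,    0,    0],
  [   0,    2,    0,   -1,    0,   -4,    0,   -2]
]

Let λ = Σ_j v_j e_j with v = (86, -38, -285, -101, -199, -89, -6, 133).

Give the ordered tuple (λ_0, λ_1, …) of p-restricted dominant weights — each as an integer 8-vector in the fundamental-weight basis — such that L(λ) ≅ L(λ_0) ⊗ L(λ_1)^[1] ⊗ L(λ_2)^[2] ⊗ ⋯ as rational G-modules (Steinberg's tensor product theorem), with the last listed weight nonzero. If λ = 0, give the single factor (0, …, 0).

Compute c_i = Σ_j M_{ij} v_j with v = (86, -38, -285, -101, -199, -89, -6, 133):
  c_1 = 1*86 + 0*-38 + 0*-285 + 0*-101 + 0*-199 + 0*-89 + 0*-6 + 0*133 = 86
  c_2 = 0*86 + 0*-38 + 0*-285 + 0*-101 + 0*-199 + 0*-89 + -1*-6 + 0*133 = 6
  c_3 = 0*86 + 0*-38 + -1*-285 + 0*-101 + 0*-199 + 6*-89 + 0*-6 + 2*133 = 17
  c_4 = 0*86 + 1*-38 + 0*-285 + 0*-101 + 0*-199 + -2*-89 + 0*-6 + -1*133 = 7
  c_5 = 0*86 + 0*-38 + 0*-285 + 0*-101 + 0*-199 + -2*-89 + 0*-6 + -1*133 = 45
  c_6 = 0*86 + 0*-38 + 0*-285 + -1*-101 + -1*-199 + 2*-89 + 0*-6 + 0*133 = 122
  c_7 = 0*86 + 0*-38 + 0*-285 + 0*-101 + 0*-199 + -1*-89 + 0*-6 + 0*133 = 89
  c_8 = 0*86 + 2*-38 + 0*-285 + -1*-101 + 0*-199 + -4*-89 + 0*-6 + -2*133 = 115
p = 5; digits c_i = Σ_j d_{ij}·5^j, 0 ≤ d_{ij} < 5:
  c_1 = 86 = 1·5^0 + 2·5^1 + 3·5^2
  c_2 = 6 = 1·5^0 + 1·5^1
  c_3 = 17 = 2·5^0 + 3·5^1
  c_4 = 7 = 2·5^0 + 1·5^1
  c_5 = 45 = 0·5^0 + 4·5^1 + 1·5^2
  c_6 = 122 = 2·5^0 + 4·5^1 + 4·5^2
  c_7 = 89 = 4·5^0 + 2·5^1 + 3·5^2
  c_8 = 115 = 0·5^0 + 3·5^1 + 4·5^2
p-restricted factor λ_0 = (1, 1, 2, 2, 0, 2, 4, 0)
p-restricted factor λ_1 = (2, 1, 3, 1, 4, 4, 2, 3)
p-restricted factor λ_2 = (3, 0, 0, 0, 1, 4, 3, 4)

((1, 1, 2, 2, 0, 2, 4, 0), (2, 1, 3, 1, 4, 4, 2, 3), (3, 0, 0, 0, 1, 4, 3, 4))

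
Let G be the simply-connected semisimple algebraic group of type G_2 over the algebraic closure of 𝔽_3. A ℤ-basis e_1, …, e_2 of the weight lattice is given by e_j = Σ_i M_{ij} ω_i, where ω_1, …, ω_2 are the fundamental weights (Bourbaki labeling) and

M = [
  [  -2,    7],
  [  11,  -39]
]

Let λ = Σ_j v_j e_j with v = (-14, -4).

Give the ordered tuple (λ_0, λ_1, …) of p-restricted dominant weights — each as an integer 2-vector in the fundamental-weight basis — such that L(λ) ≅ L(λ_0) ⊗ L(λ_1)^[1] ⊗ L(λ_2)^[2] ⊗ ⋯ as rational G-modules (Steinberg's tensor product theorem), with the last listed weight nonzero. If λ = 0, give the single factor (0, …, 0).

Converting to the ω-basis (c_i = row i of M dotted with v = (-14, -4)):
  c_1 = -2*-14 + 7*-4 = 0
  c_2 = 11*-14 + -39*-4 = 2
Expand coordinatewise in base 3:
  c_1 = 0
  c_2 = 2 = 2·3^0
Factor λ_0 = (0, 2)

((0, 2),)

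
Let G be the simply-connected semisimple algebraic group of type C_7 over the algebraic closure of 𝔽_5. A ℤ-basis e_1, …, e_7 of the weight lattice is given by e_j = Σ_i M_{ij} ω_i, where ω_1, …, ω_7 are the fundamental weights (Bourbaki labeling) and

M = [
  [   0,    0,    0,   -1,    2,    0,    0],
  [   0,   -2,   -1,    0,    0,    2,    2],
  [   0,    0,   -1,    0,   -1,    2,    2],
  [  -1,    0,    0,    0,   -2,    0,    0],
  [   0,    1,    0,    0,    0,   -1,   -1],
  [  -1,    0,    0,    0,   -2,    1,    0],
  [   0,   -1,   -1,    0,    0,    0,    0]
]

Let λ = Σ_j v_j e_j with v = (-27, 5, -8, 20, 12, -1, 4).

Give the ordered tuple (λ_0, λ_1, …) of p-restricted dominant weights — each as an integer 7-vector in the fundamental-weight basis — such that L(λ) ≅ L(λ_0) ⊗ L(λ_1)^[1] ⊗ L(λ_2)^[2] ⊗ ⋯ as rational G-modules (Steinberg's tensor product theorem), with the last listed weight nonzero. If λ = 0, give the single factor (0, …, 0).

Compute c_i = Σ_j M_{ij} v_j with v = (-27, 5, -8, 20, 12, -1, 4):
  c_1 = (0)·(-27) + (0)·(5) + (0)·(-8) + (-1)·(20) + (2)·(12) + (0)·(-1) + (0)·(4) = 4
  c_2 = (0)·(-27) + (-2)·(5) + (-1)·(-8) + (0)·(20) + (0)·(12) + (2)·(-1) + (2)·(4) = 4
  c_3 = (0)·(-27) + (0)·(5) + (-1)·(-8) + (0)·(20) + (-1)·(12) + (2)·(-1) + (2)·(4) = 2
  c_4 = (-1)·(-27) + (0)·(5) + (0)·(-8) + (0)·(20) + (-2)·(12) + (0)·(-1) + (0)·(4) = 3
  c_5 = (0)·(-27) + (1)·(5) + (0)·(-8) + (0)·(20) + (0)·(12) + (-1)·(-1) + (-1)·(4) = 2
  c_6 = (-1)·(-27) + (0)·(5) + (0)·(-8) + (0)·(20) + (-2)·(12) + (1)·(-1) + (0)·(4) = 2
  c_7 = (0)·(-27) + (-1)·(5) + (-1)·(-8) + (0)·(20) + (0)·(12) + (0)·(-1) + (0)·(4) = 3
Expand coordinatewise in base 5:
  c_1 = 4 = 4·5^0
  c_2 = 4 = 4·5^0
  c_3 = 2 = 2·5^0
  c_4 = 3 = 3·5^0
  c_5 = 2 = 2·5^0
  c_6 = 2 = 2·5^0
  c_7 = 3 = 3·5^0
Factor λ_0 = (4, 4, 2, 3, 2, 2, 3)

((4, 4, 2, 3, 2, 2, 3),)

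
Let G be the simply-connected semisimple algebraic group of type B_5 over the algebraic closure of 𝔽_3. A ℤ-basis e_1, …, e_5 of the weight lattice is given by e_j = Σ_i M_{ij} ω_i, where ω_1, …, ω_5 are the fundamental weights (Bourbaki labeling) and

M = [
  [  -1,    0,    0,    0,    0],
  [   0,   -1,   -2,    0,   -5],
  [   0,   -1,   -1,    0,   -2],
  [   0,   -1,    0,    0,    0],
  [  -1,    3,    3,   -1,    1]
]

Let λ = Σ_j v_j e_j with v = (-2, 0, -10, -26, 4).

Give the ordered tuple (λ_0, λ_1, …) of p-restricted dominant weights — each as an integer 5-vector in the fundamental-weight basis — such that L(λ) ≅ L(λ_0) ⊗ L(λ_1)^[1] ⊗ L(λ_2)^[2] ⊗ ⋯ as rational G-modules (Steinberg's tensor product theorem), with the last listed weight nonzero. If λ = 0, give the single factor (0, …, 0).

ω-coordinates c = M·v, v = (-2, 0, -10, -26, 4):
  c_1 = (-1)·(-2) + 0·0 + (0)·(-10) + (0)·(-26) + 0·4 = 2
  c_2 = (0)·(-2) + (-1)·(0) + (-2)·(-10) + (0)·(-26) + (-5)·(4) = 0
  c_3 = (0)·(-2) + (-1)·(0) + (-1)·(-10) + (0)·(-26) + (-2)·(4) = 2
  c_4 = (0)·(-2) + (-1)·(0) + (0)·(-10) + (0)·(-26) + 0·4 = 0
  c_5 = (-1)·(-2) + 3·0 + (3)·(-10) + (-1)·(-26) + 1·4 = 2
p = 3; digits c_i = Σ_j d_{ij}·3^j, 0 ≤ d_{ij} < 3:
  c_1 = 2 = 2·3^0
  c_2 = 0
  c_3 = 2 = 2·3^0
  c_4 = 0
  c_5 = 2 = 2·3^0
p-restricted factor λ_0 = (2, 0, 2, 0, 2)

((2, 0, 2, 0, 2),)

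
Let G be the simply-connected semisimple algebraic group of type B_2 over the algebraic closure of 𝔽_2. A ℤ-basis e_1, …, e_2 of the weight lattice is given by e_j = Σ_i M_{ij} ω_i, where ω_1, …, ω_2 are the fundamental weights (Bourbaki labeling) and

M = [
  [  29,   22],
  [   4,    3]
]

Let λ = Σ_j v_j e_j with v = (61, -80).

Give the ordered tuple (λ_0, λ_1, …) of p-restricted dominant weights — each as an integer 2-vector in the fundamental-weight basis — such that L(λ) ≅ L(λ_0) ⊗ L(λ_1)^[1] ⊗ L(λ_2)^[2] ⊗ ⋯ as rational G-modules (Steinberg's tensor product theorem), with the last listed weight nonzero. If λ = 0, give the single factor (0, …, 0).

((1, 0), (0, 0), (0, 1), (1, 0))

In the fundamental-weight basis, λ has coordinates c = M·v (v = (61, -80)):
  c_1 = (29)·(61) + (22)·(-80) = 9
  c_2 = (4)·(61) + (3)·(-80) = 4
Base-2 expansion of each c_i:
  c_1 = 9 = 1·2^0 + 0·2^1 + 0·2^2 + 1·2^3
  c_2 = 4 = 0·2^0 + 0·2^1 + 1·2^2
λ_0 = (1, 0)
λ_1 = (0, 0)
λ_2 = (0, 1)
λ_3 = (1, 0)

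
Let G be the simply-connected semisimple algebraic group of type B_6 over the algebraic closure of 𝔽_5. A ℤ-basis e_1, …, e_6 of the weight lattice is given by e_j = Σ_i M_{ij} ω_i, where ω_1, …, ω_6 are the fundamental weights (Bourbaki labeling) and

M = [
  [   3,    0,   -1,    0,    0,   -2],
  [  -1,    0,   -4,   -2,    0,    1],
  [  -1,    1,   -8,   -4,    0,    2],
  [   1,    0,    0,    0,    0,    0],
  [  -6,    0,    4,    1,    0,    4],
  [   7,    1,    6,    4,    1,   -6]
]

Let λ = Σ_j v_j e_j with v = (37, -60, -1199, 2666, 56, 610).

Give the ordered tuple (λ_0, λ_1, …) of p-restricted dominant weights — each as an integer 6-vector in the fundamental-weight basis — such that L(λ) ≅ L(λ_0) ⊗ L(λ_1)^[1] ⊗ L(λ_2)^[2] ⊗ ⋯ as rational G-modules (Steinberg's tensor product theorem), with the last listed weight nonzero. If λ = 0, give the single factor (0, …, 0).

Change of basis e → ω: c = M·v where v = (37, -60, -1199, 2666, 56, 610):
  c_1 = (3)·(37) + (0)·(-60) + (-1)·(-1199) + (0)·(2666) + (0)·(56) + (-2)·(610) = 90
  c_2 = (-1)·(37) + (0)·(-60) + (-4)·(-1199) + (-2)·(2666) + (0)·(56) + (1)·(610) = 37
  c_3 = (-1)·(37) + (1)·(-60) + (-8)·(-1199) + (-4)·(2666) + (0)·(56) + (2)·(610) = 51
  c_4 = (1)·(37) + (0)·(-60) + (0)·(-1199) + (0)·(2666) + (0)·(56) + (0)·(610) = 37
  c_5 = (-6)·(37) + (0)·(-60) + (4)·(-1199) + (1)·(2666) + (0)·(56) + (4)·(610) = 88
  c_6 = (7)·(37) + (1)·(-60) + (6)·(-1199) + (4)·(2666) + (1)·(56) + (-6)·(610) = 65
Base-5 expansion of each c_i:
  c_1 = 90 = 0·5^0 + 3·5^1 + 3·5^2
  c_2 = 37 = 2·5^0 + 2·5^1 + 1·5^2
  c_3 = 51 = 1·5^0 + 0·5^1 + 2·5^2
  c_4 = 37 = 2·5^0 + 2·5^1 + 1·5^2
  c_5 = 88 = 3·5^0 + 2·5^1 + 3·5^2
  c_6 = 65 = 0·5^0 + 3·5^1 + 2·5^2
λ_0 = (0, 2, 1, 2, 3, 0)
λ_1 = (3, 2, 0, 2, 2, 3)
λ_2 = (3, 1, 2, 1, 3, 2)

((0, 2, 1, 2, 3, 0), (3, 2, 0, 2, 2, 3), (3, 1, 2, 1, 3, 2))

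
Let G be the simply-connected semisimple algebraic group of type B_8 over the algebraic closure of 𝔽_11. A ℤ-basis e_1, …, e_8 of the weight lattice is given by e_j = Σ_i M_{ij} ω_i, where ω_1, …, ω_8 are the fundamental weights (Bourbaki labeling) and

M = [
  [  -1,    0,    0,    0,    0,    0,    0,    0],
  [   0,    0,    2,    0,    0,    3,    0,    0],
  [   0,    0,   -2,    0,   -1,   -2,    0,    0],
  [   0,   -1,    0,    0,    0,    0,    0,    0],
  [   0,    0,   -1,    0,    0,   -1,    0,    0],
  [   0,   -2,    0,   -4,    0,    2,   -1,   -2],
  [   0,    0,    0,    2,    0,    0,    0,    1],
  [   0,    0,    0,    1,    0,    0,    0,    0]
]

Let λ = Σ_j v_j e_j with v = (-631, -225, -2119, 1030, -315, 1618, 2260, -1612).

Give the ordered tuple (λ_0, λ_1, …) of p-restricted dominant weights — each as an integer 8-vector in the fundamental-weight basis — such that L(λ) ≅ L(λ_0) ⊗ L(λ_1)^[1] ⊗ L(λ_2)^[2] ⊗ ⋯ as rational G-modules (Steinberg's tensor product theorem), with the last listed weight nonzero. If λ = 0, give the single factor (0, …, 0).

((4, 0, 8, 5, 6, 2, 8, 7), (2, 1, 9, 9, 1, 4, 7, 5), (5, 5, 10, 1, 4, 4, 3, 8))

Converting to the ω-basis (c_i = row i of M dotted with v = (-631, -225, -2119, 1030, -315, 1618, 2260, -1612)):
  c_1 = -1*-631 + 0*-225 + 0*-2119 + 0*1030 + 0*-315 + 0*1618 + 0*2260 + 0*-1612 = 631
  c_2 = 0*-631 + 0*-225 + 2*-2119 + 0*1030 + 0*-315 + 3*1618 + 0*2260 + 0*-1612 = 616
  c_3 = 0*-631 + 0*-225 + -2*-2119 + 0*1030 + -1*-315 + -2*1618 + 0*2260 + 0*-1612 = 1317
  c_4 = 0*-631 + -1*-225 + 0*-2119 + 0*1030 + 0*-315 + 0*1618 + 0*2260 + 0*-1612 = 225
  c_5 = 0*-631 + 0*-225 + -1*-2119 + 0*1030 + 0*-315 + -1*1618 + 0*2260 + 0*-1612 = 501
  c_6 = 0*-631 + -2*-225 + 0*-2119 + -4*1030 + 0*-315 + 2*1618 + -1*2260 + -2*-1612 = 530
  c_7 = 0*-631 + 0*-225 + 0*-2119 + 2*1030 + 0*-315 + 0*1618 + 0*2260 + 1*-1612 = 448
  c_8 = 0*-631 + 0*-225 + 0*-2119 + 1*1030 + 0*-315 + 0*1618 + 0*2260 + 0*-1612 = 1030
Writing each c_i in base p = 11:
  c_1 = 631 = 4·11^0 + 2·11^1 + 5·11^2
  c_2 = 616 = 0·11^0 + 1·11^1 + 5·11^2
  c_3 = 1317 = 8·11^0 + 9·11^1 + 10·11^2
  c_4 = 225 = 5·11^0 + 9·11^1 + 1·11^2
  c_5 = 501 = 6·11^0 + 1·11^1 + 4·11^2
  c_6 = 530 = 2·11^0 + 4·11^1 + 4·11^2
  c_7 = 448 = 8·11^0 + 7·11^1 + 3·11^2
  c_8 = 1030 = 7·11^0 + 5·11^1 + 8·11^2
p-restricted factor λ_0 = (4, 0, 8, 5, 6, 2, 8, 7)
p-restricted factor λ_1 = (2, 1, 9, 9, 1, 4, 7, 5)
p-restricted factor λ_2 = (5, 5, 10, 1, 4, 4, 3, 8)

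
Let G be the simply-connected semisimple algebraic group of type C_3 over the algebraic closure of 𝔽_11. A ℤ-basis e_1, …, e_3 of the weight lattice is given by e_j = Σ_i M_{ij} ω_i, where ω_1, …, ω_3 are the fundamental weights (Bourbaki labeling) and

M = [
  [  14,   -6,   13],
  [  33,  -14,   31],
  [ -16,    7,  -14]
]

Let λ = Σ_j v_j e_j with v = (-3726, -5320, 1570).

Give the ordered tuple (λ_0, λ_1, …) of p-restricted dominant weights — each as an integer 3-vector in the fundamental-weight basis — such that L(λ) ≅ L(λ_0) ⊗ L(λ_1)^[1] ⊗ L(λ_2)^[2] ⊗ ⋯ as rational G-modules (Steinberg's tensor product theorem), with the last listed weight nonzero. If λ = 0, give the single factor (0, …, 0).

((1, 5, 0), (4, 6, 3), (1, 1, 3))

ω-coordinates c = M·v, v = (-3726, -5320, 1570):
  c_1 = (14)·(-3726) + (-6)·(-5320) + (13)·(1570) = 166
  c_2 = (33)·(-3726) + (-14)·(-5320) + (31)·(1570) = 192
  c_3 = (-16)·(-3726) + (7)·(-5320) + (-14)·(1570) = 396
Writing each c_i in base p = 11:
  c_1 = 166 = 1·11^0 + 4·11^1 + 1·11^2
  c_2 = 192 = 5·11^0 + 6·11^1 + 1·11^2
  c_3 = 396 = 0·11^0 + 3·11^1 + 3·11^2
p-restricted factor λ_0 = (1, 5, 0)
p-restricted factor λ_1 = (4, 6, 3)
p-restricted factor λ_2 = (1, 1, 3)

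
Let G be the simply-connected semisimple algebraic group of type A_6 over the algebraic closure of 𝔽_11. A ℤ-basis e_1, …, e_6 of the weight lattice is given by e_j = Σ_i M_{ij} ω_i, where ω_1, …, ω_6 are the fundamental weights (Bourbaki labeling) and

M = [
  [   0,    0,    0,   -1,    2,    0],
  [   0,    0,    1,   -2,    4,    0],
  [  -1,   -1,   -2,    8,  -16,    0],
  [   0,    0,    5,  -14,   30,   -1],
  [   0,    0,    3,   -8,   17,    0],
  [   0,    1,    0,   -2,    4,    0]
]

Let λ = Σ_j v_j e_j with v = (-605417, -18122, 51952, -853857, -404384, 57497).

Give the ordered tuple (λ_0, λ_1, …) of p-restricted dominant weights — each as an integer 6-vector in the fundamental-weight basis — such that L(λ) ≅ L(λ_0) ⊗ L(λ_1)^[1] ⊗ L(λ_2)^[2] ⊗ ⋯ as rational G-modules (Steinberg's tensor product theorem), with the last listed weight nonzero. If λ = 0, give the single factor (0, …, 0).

Change of basis e → ω: c = M·v where v = (-605417, -18122, 51952, -853857, -404384, 57497):
  c_1 = 0*-605417 + 0*-18122 + 0*51952 + -1*-853857 + 2*-404384 + 0*57497 = 45089
  c_2 = 0*-605417 + 0*-18122 + 1*51952 + -2*-853857 + 4*-404384 + 0*57497 = 142130
  c_3 = -1*-605417 + -1*-18122 + -2*51952 + 8*-853857 + -16*-404384 + 0*57497 = 158923
  c_4 = 0*-605417 + 0*-18122 + 5*51952 + -14*-853857 + 30*-404384 + -1*57497 = 24741
  c_5 = 0*-605417 + 0*-18122 + 3*51952 + -8*-853857 + 17*-404384 + 0*57497 = 112184
  c_6 = 0*-605417 + 1*-18122 + 0*51952 + -2*-853857 + 4*-404384 + 0*57497 = 72056
Base-11 expansion of each c_i:
  c_1 = 45089 = 0·11^0 + 7·11^1 + 9·11^2 + 0·11^3 + 3·11^4
  c_2 = 142130 = 10·11^0 + 6·11^1 + 8·11^2 + 7·11^3 + 9·11^4
  c_3 = 158923 = 6·11^0 + 4·11^1 + 4·11^2 + 9·11^3 + 10·11^4
  c_4 = 24741 = 2·11^0 + 5·11^1 + 6·11^2 + 7·11^3 + 1·11^4
  c_5 = 112184 = 6·11^0 + 1·11^1 + 3·11^2 + 7·11^3 + 7·11^4
  c_6 = 72056 = 6·11^0 + 5·11^1 + 1·11^2 + 10·11^3 + 4·11^4
p-restricted factor λ_0 = (0, 10, 6, 2, 6, 6)
p-restricted factor λ_1 = (7, 6, 4, 5, 1, 5)
p-restricted factor λ_2 = (9, 8, 4, 6, 3, 1)
p-restricted factor λ_3 = (0, 7, 9, 7, 7, 10)
p-restricted factor λ_4 = (3, 9, 10, 1, 7, 4)

((0, 10, 6, 2, 6, 6), (7, 6, 4, 5, 1, 5), (9, 8, 4, 6, 3, 1), (0, 7, 9, 7, 7, 10), (3, 9, 10, 1, 7, 4))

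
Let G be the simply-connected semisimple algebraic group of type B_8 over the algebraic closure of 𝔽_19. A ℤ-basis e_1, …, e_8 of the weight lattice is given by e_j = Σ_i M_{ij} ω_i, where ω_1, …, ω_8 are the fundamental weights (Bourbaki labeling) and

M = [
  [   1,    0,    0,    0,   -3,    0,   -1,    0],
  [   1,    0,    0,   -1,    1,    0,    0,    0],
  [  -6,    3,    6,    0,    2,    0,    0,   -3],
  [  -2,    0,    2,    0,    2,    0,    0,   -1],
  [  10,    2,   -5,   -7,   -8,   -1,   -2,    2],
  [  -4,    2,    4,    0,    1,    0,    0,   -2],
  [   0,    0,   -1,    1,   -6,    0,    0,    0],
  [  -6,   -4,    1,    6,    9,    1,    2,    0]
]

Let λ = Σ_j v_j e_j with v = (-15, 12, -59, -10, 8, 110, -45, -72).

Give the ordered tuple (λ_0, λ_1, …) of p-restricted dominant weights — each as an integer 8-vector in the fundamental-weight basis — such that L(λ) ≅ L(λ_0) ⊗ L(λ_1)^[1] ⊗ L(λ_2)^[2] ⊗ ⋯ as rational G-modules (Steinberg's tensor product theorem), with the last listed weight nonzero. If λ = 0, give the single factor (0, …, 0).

((6, 3, 4, 0, 11, 0, 1, 15),)

Compute c_i = Σ_j M_{ij} v_j with v = (-15, 12, -59, -10, 8, 110, -45, -72):
  c_1 = (1)·(-15) + 0·12 + (0)·(-59) + (0)·(-10) + (-3)·(8) + 0·110 + (-1)·(-45) + (0)·(-72) = 6
  c_2 = (1)·(-15) + 0·12 + (0)·(-59) + (-1)·(-10) + 1·8 + 0·110 + (0)·(-45) + (0)·(-72) = 3
  c_3 = (-6)·(-15) + 3·12 + (6)·(-59) + (0)·(-10) + 2·8 + 0·110 + (0)·(-45) + (-3)·(-72) = 4
  c_4 = (-2)·(-15) + 0·12 + (2)·(-59) + (0)·(-10) + 2·8 + 0·110 + (0)·(-45) + (-1)·(-72) = 0
  c_5 = (10)·(-15) + 2·12 + (-5)·(-59) + (-7)·(-10) + (-8)·(8) + (-1)·(110) + (-2)·(-45) + (2)·(-72) = 11
  c_6 = (-4)·(-15) + 2·12 + (4)·(-59) + (0)·(-10) + 1·8 + 0·110 + (0)·(-45) + (-2)·(-72) = 0
  c_7 = (0)·(-15) + 0·12 + (-1)·(-59) + (1)·(-10) + (-6)·(8) + 0·110 + (0)·(-45) + (0)·(-72) = 1
  c_8 = (-6)·(-15) + (-4)·(12) + (1)·(-59) + (6)·(-10) + 9·8 + 1·110 + (2)·(-45) + (0)·(-72) = 15
Expand coordinatewise in base 19:
  c_1 = 6 = 6·19^0
  c_2 = 3 = 3·19^0
  c_3 = 4 = 4·19^0
  c_4 = 0
  c_5 = 11 = 11·19^0
  c_6 = 0
  c_7 = 1 = 1·19^0
  c_8 = 15 = 15·19^0
p-restricted factor λ_0 = (6, 3, 4, 0, 11, 0, 1, 15)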